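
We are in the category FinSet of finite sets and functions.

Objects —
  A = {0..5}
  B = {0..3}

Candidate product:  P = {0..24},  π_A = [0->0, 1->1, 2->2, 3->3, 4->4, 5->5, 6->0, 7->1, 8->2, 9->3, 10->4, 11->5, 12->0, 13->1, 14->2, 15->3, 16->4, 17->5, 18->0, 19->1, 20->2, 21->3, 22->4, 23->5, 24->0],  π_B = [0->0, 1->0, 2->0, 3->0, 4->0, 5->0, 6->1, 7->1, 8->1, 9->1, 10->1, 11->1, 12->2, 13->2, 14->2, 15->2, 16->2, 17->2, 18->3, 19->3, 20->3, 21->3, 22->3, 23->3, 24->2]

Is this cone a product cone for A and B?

|A|·|B| = 6·4 = 24;  |P| = 25
  → cardinalities differ; no bijection possible.

Answer: NOT A VALID PRODUCT — |P|=25 ≠ |A|·|B|=24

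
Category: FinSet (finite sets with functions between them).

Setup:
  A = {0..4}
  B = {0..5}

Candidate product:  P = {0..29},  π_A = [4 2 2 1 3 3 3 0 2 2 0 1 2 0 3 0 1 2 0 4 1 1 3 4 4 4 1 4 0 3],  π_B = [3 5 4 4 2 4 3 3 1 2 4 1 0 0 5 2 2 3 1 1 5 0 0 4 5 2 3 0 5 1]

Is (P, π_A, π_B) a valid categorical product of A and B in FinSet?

|A|·|B| = 5·6 = 30;  |P| = 30
Check the pairing map k ↦ (π_A(k), π_B(k)):
  0 ↦ (4,3)
  1 ↦ (2,5)
  2 ↦ (2,4)
  3 ↦ (1,4)
  4 ↦ (3,2)
  5 ↦ (3,4)
  6 ↦ (3,3)
  7 ↦ (0,3)
  8 ↦ (2,1)
  9 ↦ (2,2)
  10 ↦ (0,4)
  11 ↦ (1,1)
  12 ↦ (2,0)
  13 ↦ (0,0)
  14 ↦ (3,5)
  15 ↦ (0,2)
  16 ↦ (1,2)
  17 ↦ (2,3)
  18 ↦ (0,1)
  19 ↦ (4,1)
  20 ↦ (1,5)
  21 ↦ (1,0)
  22 ↦ (3,0)
  23 ↦ (4,4)
  24 ↦ (4,5)
  25 ↦ (4,2)
  26 ↦ (1,3)
  27 ↦ (4,0)
  28 ↦ (0,5)
  29 ↦ (3,1)
distinct pairs in image: 30 / 30 needed
  → bijection onto A×B; projections well-typed.

Answer: VALID PRODUCT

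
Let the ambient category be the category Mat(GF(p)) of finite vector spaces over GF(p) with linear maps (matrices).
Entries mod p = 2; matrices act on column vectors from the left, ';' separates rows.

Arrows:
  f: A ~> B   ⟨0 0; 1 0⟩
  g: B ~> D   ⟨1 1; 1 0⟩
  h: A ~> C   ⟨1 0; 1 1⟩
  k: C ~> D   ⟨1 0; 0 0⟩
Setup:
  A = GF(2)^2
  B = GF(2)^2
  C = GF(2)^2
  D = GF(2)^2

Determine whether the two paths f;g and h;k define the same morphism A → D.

Path 1 = f;g:
  e0=[1,0] f~>[0,1] g~>[1,0]
  e1=[0,1] f~>[0,0] g~>[0,0]
  ⟦path⟧₁ = ⟨1 0; 0 0⟩
Path 2 = h;k:
  e0=[1,0] h~>[1,1] k~>[1,0]
  e1=[0,1] h~>[0,1] k~>[0,0]
  ⟦path⟧₂ = ⟨1 0; 0 0⟩
Equal? YES — commutes

Answer: COMMUTES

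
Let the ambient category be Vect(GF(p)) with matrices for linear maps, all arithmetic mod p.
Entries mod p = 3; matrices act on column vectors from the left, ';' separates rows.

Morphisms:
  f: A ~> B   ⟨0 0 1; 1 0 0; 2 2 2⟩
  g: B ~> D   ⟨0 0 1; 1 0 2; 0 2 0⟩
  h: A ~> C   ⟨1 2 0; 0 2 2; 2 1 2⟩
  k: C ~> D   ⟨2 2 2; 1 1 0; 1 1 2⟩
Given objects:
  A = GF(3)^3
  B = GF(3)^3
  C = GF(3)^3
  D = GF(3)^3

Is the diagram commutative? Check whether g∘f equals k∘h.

Answer: DOES NOT COMMUTE

Work:
Along f;g (path 1):
  e0=[1,0,0] f~>[0,1,2] g~>[2,1,2]
  e1=[0,1,0] f~>[0,0,2] g~>[2,1,0]
  e2=[0,0,1] f~>[1,0,2] g~>[2,2,0]
  ⟦path⟧₁ = ⟨2 2 2; 1 1 2; 2 0 0⟩
Along h;k (path 2):
  e0=[1,0,0] h~>[1,0,2] k~>[0,1,2]
  e1=[0,1,0] h~>[2,2,1] k~>[1,1,0]
  e2=[0,0,1] h~>[0,2,2] k~>[2,2,0]
  ⟦path⟧₂ = ⟨0 1 2; 1 1 2; 2 0 0⟩
Equal? distinct morphisms ✗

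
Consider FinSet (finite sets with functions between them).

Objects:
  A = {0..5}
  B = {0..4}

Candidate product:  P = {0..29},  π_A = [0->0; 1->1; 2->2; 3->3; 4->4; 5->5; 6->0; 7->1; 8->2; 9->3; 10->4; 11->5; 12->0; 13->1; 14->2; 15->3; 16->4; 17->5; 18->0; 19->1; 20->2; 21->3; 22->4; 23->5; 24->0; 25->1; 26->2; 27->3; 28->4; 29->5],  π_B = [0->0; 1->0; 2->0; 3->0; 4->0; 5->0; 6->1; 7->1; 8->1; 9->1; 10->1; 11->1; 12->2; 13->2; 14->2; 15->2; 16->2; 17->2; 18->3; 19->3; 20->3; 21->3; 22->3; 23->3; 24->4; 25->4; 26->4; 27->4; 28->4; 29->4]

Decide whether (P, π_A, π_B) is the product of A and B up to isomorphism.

Answer: VALID PRODUCT

Work:
|A|·|B| = 6·5 = 30;  |P| = 30
Check the pairing map k ↦ (π_A(k), π_B(k)):
  0 -> (0,0)
  1 -> (1,0)
  2 -> (2,0)
  3 -> (3,0)
  4 -> (4,0)
  5 -> (5,0)
  6 -> (0,1)
  7 -> (1,1)
  8 -> (2,1)
  9 -> (3,1)
  10 -> (4,1)
  11 -> (5,1)
  12 -> (0,2)
  13 -> (1,2)
  14 -> (2,2)
  15 -> (3,2)
  16 -> (4,2)
  17 -> (5,2)
  18 -> (0,3)
  19 -> (1,3)
  20 -> (2,3)
  21 -> (3,3)
  22 -> (4,3)
  23 -> (5,3)
  24 -> (0,4)
  25 -> (1,4)
  26 -> (2,4)
  27 -> (3,4)
  28 -> (4,4)
  29 -> (5,4)
distinct pairs in image: 30 / 30 needed
  → bijection onto A×B; projections well-typed.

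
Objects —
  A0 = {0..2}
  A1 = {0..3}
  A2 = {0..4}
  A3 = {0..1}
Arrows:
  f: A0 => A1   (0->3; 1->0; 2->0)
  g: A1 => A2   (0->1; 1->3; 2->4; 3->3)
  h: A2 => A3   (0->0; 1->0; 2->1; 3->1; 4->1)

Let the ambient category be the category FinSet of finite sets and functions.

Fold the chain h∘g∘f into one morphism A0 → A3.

  0 f=>3 g=>3 h=>1
  1 f=>0 g=>1 h=>0
  2 f=>0 g=>1 h=>0
composite: (0->1; 1->0; 2->0)

Answer: (0->1; 1->0; 2->0)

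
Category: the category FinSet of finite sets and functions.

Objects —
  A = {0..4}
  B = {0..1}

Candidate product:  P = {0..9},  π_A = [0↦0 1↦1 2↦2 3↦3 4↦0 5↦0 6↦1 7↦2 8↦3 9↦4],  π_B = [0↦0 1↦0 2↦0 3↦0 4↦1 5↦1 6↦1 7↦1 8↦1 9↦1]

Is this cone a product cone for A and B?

|A|·|B| = 5·2 = 10;  |P| = 10
Check the pairing map k ↦ (π_A(k), π_B(k)):
  0 ↦ (0,0)
  1 ↦ (1,0)
  2 ↦ (2,0)
  3 ↦ (3,0)
  4 ↦ (0,1)
  5 ↦ (0,1)  ✗ repeats pair of k=4
  6 ↦ (1,1)
  7 ↦ (2,1)
  8 ↦ (3,1)
  9 ↦ (4,1)
distinct pairs in image: 9 / 10 needed
  → (0,1) hit at k=4 and k=5

Answer: NOT A VALID PRODUCT — duplicate pair at indices 5,4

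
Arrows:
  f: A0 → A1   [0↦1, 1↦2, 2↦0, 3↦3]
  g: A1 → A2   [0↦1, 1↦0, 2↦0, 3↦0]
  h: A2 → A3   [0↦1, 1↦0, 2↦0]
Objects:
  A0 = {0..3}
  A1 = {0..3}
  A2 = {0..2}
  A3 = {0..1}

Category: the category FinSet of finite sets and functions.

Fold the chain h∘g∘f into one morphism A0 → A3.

Answer: [0↦1, 1↦1, 2↦0, 3↦1]

Derivation:
  0 f→1 g→0 h→1
  1 f→2 g→0 h→1
  2 f→0 g→1 h→0
  3 f→3 g→0 h→1
⟦path⟧: [0↦1, 1↦1, 2↦0, 3↦1]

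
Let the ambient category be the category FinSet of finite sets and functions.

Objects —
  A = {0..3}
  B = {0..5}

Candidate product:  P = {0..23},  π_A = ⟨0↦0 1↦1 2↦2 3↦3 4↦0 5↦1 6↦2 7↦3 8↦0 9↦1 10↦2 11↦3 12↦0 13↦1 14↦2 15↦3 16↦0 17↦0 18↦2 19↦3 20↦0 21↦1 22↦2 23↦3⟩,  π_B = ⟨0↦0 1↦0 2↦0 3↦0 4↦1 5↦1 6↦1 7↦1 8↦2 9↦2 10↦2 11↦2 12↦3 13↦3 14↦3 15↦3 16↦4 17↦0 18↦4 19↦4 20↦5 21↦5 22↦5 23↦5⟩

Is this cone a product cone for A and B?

|A|·|B| = 4·6 = 24;  |P| = 24
Check the pairing map k ↦ (π_A(k), π_B(k)):
  0 ↦ (0,0)
  1 ↦ (1,0)
  2 ↦ (2,0)
  3 ↦ (3,0)
  4 ↦ (0,1)
  5 ↦ (1,1)
  6 ↦ (2,1)
  7 ↦ (3,1)
  8 ↦ (0,2)
  9 ↦ (1,2)
  10 ↦ (2,2)
  11 ↦ (3,2)
  12 ↦ (0,3)
  13 ↦ (1,3)
  14 ↦ (2,3)
  15 ↦ (3,3)
  16 ↦ (0,4)
  17 ↦ (0,0)  ✗ repeats pair of k=0
  18 ↦ (2,4)
  19 ↦ (3,4)
  20 ↦ (0,5)
  21 ↦ (1,5)
  22 ↦ (2,5)
  23 ↦ (3,5)
distinct pairs in image: 23 / 24 needed
  → (0,0) hit at k=0 and k=17

Answer: NOT A VALID PRODUCT — duplicate pair at indices 0,17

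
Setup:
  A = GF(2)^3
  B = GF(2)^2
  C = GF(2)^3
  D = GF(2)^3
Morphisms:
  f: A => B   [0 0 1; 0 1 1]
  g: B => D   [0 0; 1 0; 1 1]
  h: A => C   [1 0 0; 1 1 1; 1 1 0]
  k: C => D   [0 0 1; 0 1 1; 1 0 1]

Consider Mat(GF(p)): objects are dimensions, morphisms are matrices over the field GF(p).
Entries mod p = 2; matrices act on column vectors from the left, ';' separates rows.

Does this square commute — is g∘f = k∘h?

Path 1 = f;g:
  e0=(1,0,0) f=>(0,0) g=>(0,0,0)
  e1=(0,1,0) f=>(0,1) g=>(0,0,1)
  e2=(0,0,1) f=>(1,1) g=>(0,1,0)
  ⟦path⟧₁ = [0 0 0; 0 0 1; 0 1 0]
Path 2 = h;k:
  e0=(1,0,0) h=>(1,1,1) k=>(1,0,0)
  e1=(0,1,0) h=>(0,1,1) k=>(1,0,1)
  e2=(0,0,1) h=>(0,1,0) k=>(0,1,0)
  ⟦path⟧₂ = [1 1 0; 0 0 1; 0 1 0]
Equal? NO — does not commute

Answer: DOES NOT COMMUTE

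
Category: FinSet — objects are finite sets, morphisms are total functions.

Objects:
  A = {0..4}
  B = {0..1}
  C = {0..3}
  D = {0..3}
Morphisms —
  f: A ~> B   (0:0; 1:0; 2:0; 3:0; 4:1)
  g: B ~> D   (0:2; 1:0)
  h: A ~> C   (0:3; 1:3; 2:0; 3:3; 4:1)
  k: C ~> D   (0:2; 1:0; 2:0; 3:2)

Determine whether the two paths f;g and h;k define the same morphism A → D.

Path 1 = f;g:
  0 f~>0 g~>2
  1 f~>0 g~>2
  2 f~>0 g~>2
  3 f~>0 g~>2
  4 f~>1 g~>0
  ⟦path⟧₁ = (0:2; 1:2; 2:2; 3:2; 4:0)
Path 2 = h;k:
  0 h~>3 k~>2
  1 h~>3 k~>2
  2 h~>0 k~>2
  3 h~>3 k~>2
  4 h~>1 k~>0
  ⟦path⟧₂ = (0:2; 1:2; 2:2; 3:2; 4:0)
Equal? equal; square commutes

Answer: COMMUTES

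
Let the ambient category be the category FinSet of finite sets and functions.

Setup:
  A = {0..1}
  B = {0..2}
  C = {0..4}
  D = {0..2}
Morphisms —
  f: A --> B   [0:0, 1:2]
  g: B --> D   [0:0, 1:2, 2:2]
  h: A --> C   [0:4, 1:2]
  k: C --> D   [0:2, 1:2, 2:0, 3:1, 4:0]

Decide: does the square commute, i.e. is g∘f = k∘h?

1) trace f;g:
  0 f-->0 g-->0
  1 f-->2 g-->2
  result₁ = [0:0, 1:2]
2) trace h;k:
  0 h-->4 k-->0
  1 h-->2 k-->0
  result₂ = [0:0, 1:0]
Equal? distinct morphisms ✗

Answer: DOES NOT COMMUTE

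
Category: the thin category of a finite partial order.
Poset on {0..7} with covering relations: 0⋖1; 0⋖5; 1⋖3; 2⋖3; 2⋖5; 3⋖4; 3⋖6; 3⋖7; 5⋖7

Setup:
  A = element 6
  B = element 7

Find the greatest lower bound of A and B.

Answer: A∧B = 3

Trace:
Common predecessors of 6,7: {0,1,2,3}
  0 <= 3
  1 <= 3
  2 <= 3
  3 <= 3
glb = 3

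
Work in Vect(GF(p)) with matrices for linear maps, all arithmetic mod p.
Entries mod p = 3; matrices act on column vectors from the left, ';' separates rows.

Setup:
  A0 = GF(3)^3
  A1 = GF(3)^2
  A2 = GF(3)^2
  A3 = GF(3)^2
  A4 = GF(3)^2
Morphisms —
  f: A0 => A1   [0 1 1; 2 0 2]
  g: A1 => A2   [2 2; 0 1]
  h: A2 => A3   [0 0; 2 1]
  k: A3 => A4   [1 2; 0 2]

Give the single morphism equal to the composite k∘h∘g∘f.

Answer: [2 2 1; 2 2 1]

Trace:
  e0=[1,0,0] f=>[0,2] g=>[1,2] h=>[0,1] k=>[2,2]
  e1=[0,1,0] f=>[1,0] g=>[2,0] h=>[0,1] k=>[2,2]
  e2=[0,0,1] f=>[1,2] g=>[0,2] h=>[0,2] k=>[1,1]
result: [2 2 1; 2 2 1]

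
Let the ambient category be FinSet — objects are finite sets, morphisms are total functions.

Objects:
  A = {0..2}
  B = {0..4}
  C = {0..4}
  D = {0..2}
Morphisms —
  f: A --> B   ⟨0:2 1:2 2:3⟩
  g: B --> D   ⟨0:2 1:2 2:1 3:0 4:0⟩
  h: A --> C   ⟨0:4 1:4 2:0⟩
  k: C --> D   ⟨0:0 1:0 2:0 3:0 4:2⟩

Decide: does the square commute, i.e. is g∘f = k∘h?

Answer: DOES NOT COMMUTE

Trace:
Along f;g (path 1):
  0 f-->2 g-->1
  1 f-->2 g-->1
  2 f-->3 g-->0
  result₁ = ⟨0:1 1:1 2:0⟩
Along h;k (path 2):
  0 h-->4 k-->2
  1 h-->4 k-->2
  2 h-->0 k-->0
  result₂ = ⟨0:2 1:2 2:0⟩
Equal? NO — does not commute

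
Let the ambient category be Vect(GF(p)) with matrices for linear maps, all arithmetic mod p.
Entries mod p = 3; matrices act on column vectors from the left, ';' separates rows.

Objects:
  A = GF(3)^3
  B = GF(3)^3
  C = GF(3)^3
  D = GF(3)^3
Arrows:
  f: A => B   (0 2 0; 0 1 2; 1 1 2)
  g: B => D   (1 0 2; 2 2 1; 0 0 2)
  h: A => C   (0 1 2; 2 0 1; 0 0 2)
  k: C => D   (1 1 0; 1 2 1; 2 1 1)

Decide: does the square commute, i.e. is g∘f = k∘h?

Along f;g (path 1):
  e0=[1,0,0] f=>[0,0,1] g=>[2,1,2]
  e1=[0,1,0] f=>[2,1,1] g=>[1,1,2]
  e2=[0,0,1] f=>[0,2,2] g=>[1,0,1]
  ⟦path⟧₁ = (2 1 1; 1 1 0; 2 2 1)
Along h;k (path 2):
  e0=[1,0,0] h=>[0,2,0] k=>[2,1,2]
  e1=[0,1,0] h=>[1,0,0] k=>[1,1,2]
  e2=[0,0,1] h=>[2,1,2] k=>[0,0,1]
  ⟦path⟧₂ = (2 1 0; 1 1 0; 2 2 1)
Equal? differ; not commutative

Answer: DOES NOT COMMUTE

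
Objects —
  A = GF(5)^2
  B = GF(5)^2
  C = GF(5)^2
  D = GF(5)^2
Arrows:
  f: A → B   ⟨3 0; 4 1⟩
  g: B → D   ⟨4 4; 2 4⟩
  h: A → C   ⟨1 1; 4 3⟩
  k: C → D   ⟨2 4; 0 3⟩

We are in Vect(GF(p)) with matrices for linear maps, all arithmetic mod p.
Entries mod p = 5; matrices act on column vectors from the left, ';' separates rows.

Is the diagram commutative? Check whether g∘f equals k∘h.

Answer: COMMUTES

Trace:
Along f;g (path 1):
  e0=(1,0) f→(3,4) g→(3,2)
  e1=(0,1) f→(0,1) g→(4,4)
  composite₁ = ⟨3 4; 2 4⟩
Along h;k (path 2):
  e0=(1,0) h→(1,4) k→(3,2)
  e1=(0,1) h→(1,3) k→(4,4)
  composite₂ = ⟨3 4; 2 4⟩
Equal? YES — commutes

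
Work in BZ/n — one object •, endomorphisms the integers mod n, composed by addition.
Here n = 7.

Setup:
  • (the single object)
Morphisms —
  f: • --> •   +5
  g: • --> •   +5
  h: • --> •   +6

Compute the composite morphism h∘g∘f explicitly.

  0 +5≡5 +5≡3 +6≡2  (mod 7)
⟦path⟧: +2

Answer: +2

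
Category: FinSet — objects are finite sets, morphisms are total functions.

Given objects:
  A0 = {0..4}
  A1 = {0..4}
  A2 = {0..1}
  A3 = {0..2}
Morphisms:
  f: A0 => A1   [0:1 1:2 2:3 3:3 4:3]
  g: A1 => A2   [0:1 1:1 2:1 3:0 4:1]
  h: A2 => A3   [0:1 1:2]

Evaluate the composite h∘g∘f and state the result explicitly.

Answer: [0:2 1:2 2:1 3:1 4:1]

Trace:
  0 f=>1 g=>1 h=>2
  1 f=>2 g=>1 h=>2
  2 f=>3 g=>0 h=>1
  3 f=>3 g=>0 h=>1
  4 f=>3 g=>0 h=>1
result: [0:2 1:2 2:1 3:1 4:1]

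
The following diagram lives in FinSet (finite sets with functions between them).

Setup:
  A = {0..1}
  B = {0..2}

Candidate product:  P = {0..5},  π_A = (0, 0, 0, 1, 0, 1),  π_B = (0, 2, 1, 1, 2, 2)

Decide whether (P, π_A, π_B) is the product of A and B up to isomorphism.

|A|·|B| = 2·3 = 6;  |P| = 6
Check the pairing map k ↦ (π_A(k), π_B(k)):
  0 : (0,0)
  1 : (0,2)
  2 : (0,1)
  3 : (1,1)
  4 : (0,2)  ✗ repeats pair of k=1
  5 : (1,2)
distinct pairs in image: 5 / 6 needed
  → (0,2) hit at k=1 and k=4

Answer: NOT A VALID PRODUCT — duplicate pair at indices 4,1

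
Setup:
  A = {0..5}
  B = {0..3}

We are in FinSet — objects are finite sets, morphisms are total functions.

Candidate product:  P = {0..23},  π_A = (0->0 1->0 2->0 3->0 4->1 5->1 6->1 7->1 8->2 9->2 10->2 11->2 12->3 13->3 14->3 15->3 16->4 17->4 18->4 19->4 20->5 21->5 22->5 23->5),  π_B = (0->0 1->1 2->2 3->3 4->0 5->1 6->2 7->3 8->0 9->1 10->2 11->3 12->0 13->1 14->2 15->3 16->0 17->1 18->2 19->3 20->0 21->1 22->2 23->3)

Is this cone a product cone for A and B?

Answer: VALID PRODUCT

Derivation:
|A|·|B| = 6·4 = 24;  |P| = 24
Check the pairing map k ↦ (π_A(k), π_B(k)):
  0 -> (0,0)
  1 -> (0,1)
  2 -> (0,2)
  3 -> (0,3)
  4 -> (1,0)
  5 -> (1,1)
  6 -> (1,2)
  7 -> (1,3)
  8 -> (2,0)
  9 -> (2,1)
  10 -> (2,2)
  11 -> (2,3)
  12 -> (3,0)
  13 -> (3,1)
  14 -> (3,2)
  15 -> (3,3)
  16 -> (4,0)
  17 -> (4,1)
  18 -> (4,2)
  19 -> (4,3)
  20 -> (5,0)
  21 -> (5,1)
  22 -> (5,2)
  23 -> (5,3)
distinct pairs in image: 24 / 24 needed
  → bijection onto A×B; projections well-typed.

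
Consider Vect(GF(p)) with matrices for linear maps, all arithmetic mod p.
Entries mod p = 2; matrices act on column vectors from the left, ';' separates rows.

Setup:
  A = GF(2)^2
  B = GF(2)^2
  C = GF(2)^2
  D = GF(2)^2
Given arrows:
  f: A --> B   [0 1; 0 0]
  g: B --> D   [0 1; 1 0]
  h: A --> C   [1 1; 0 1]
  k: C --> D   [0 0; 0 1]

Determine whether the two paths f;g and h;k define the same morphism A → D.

1) trace f;g:
  e0=[1,0] f-->[0,0] g-->[0,0]
  e1=[0,1] f-->[1,0] g-->[0,1]
  result₁ = [0 0; 0 1]
2) trace h;k:
  e0=[1,0] h-->[1,0] k-->[0,0]
  e1=[0,1] h-->[1,1] k-->[0,1]
  result₂ = [0 0; 0 1]
Equal? YES — commutes

Answer: COMMUTES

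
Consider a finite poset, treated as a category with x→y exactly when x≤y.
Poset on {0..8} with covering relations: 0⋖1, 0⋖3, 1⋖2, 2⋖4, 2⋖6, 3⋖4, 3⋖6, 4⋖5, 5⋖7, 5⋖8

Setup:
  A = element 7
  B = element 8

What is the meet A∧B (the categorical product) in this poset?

Answer: A∧B = 5

Derivation:
Lower bounds of A=7 and B=8: {0,1,2,3,4,5}
  0 ≤ 5
  1 ≤ 5
  2 ≤ 5
  3 ≤ 5
  4 ≤ 5
  5 ≤ 5
glb = 5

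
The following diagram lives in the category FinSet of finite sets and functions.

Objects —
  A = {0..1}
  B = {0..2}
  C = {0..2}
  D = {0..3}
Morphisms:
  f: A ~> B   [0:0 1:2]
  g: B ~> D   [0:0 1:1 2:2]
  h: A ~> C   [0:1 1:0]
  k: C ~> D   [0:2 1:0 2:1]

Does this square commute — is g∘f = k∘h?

Answer: COMMUTES

Derivation:
1) trace f;g:
  0 f~>0 g~>0
  1 f~>2 g~>2
  ⟦path⟧₁ = [0:0 1:2]
2) trace h;k:
  0 h~>1 k~>0
  1 h~>0 k~>2
  ⟦path⟧₂ = [0:0 1:2]
Equal? equal; square commutes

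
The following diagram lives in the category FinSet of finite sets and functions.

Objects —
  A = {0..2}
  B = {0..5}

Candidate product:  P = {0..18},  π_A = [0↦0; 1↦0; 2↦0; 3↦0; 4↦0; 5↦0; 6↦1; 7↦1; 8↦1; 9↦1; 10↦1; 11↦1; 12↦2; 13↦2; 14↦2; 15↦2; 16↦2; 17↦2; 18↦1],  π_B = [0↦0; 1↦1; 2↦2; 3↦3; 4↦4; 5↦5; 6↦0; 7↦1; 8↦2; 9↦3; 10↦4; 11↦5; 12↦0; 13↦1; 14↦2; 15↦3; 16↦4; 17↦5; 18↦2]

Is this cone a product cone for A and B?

|A|·|B| = 3·6 = 18;  |P| = 19
  → cardinalities differ; no bijection possible.

Answer: NOT A VALID PRODUCT — |P|=19 ≠ |A|·|B|=18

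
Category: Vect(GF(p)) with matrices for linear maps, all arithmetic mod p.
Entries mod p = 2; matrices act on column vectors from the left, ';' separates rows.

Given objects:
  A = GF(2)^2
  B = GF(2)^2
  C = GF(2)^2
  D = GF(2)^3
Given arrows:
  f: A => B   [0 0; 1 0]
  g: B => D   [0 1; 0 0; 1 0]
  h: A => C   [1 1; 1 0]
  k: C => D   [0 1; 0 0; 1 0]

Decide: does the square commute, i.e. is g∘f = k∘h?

Answer: DOES NOT COMMUTE

Trace:
1) trace f;g:
  e0=(1,0) f=>(0,1) g=>(1,0,0)
  e1=(0,1) f=>(0,0) g=>(0,0,0)
  ⟦path⟧₁ = [1 0; 0 0; 0 0]
2) trace h;k:
  e0=(1,0) h=>(1,1) k=>(1,0,1)
  e1=(0,1) h=>(1,0) k=>(0,0,1)
  ⟦path⟧₂ = [1 0; 0 0; 1 1]
Equal? distinct morphisms ✗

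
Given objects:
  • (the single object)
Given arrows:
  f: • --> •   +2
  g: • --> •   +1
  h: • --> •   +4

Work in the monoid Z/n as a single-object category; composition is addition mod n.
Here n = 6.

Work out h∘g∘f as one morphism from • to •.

  0 +2≡2 +1≡3 +4≡1  (mod 6)
result: +1

Answer: +1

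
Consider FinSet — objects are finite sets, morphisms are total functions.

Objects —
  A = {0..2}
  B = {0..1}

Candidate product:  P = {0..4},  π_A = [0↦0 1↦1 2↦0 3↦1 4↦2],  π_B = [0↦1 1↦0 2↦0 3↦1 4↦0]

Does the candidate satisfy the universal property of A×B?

|A|·|B| = 3·2 = 6;  |P| = 5
  → cardinalities differ; no bijection possible.

Answer: NOT A VALID PRODUCT — |P|=5 ≠ |A|·|B|=6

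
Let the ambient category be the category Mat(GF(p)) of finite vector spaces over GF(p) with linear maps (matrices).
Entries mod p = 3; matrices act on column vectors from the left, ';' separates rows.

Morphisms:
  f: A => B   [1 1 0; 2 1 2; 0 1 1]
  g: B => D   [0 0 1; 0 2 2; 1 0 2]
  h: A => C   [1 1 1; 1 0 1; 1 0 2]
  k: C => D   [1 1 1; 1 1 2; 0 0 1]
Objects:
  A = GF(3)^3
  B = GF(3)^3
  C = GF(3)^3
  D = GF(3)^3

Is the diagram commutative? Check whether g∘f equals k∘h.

1) trace f;g:
  e0=⟨1,0,0⟩ f=>⟨1,2,0⟩ g=>⟨0,1,1⟩
  e1=⟨0,1,0⟩ f=>⟨1,1,1⟩ g=>⟨1,1,0⟩
  e2=⟨0,0,1⟩ f=>⟨0,2,1⟩ g=>⟨1,0,2⟩
  ⟦path⟧₁ = [0 1 1; 1 1 0; 1 0 2]
2) trace h;k:
  e0=⟨1,0,0⟩ h=>⟨1,1,1⟩ k=>⟨0,1,1⟩
  e1=⟨0,1,0⟩ h=>⟨1,0,0⟩ k=>⟨1,1,0⟩
  e2=⟨0,0,1⟩ h=>⟨1,1,2⟩ k=>⟨1,0,2⟩
  ⟦path⟧₂ = [0 1 1; 1 1 0; 1 0 2]
Equal? YES — commutes

Answer: COMMUTES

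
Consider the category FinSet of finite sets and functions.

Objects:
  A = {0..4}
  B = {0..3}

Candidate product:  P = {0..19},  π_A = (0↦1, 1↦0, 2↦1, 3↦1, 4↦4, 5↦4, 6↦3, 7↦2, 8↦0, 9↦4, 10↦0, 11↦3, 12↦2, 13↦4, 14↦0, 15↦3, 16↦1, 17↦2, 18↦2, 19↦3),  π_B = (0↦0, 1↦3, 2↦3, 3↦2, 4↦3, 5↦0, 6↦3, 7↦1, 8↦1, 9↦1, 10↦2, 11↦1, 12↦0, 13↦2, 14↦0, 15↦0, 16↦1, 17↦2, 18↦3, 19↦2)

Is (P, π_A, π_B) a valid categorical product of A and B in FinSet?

Answer: VALID PRODUCT

Trace:
|A|·|B| = 5·4 = 20;  |P| = 20
Check the pairing map k ↦ (π_A(k), π_B(k)):
  0 ↦ (1,0)
  1 ↦ (0,3)
  2 ↦ (1,3)
  3 ↦ (1,2)
  4 ↦ (4,3)
  5 ↦ (4,0)
  6 ↦ (3,3)
  7 ↦ (2,1)
  8 ↦ (0,1)
  9 ↦ (4,1)
  10 ↦ (0,2)
  11 ↦ (3,1)
  12 ↦ (2,0)
  13 ↦ (4,2)
  14 ↦ (0,0)
  15 ↦ (3,0)
  16 ↦ (1,1)
  17 ↦ (2,2)
  18 ↦ (2,3)
  19 ↦ (3,2)
distinct pairs in image: 20 / 20 needed
  → bijection onto A×B; projections well-typed.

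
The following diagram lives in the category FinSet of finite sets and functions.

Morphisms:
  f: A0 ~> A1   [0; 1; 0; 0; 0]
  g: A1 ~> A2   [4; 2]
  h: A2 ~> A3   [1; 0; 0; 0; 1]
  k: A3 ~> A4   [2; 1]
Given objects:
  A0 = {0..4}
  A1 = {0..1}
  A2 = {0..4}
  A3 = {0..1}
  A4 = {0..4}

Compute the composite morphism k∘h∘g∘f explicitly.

Answer: [1; 2; 1; 1; 1]

Trace:
  0 f~>0 g~>4 h~>1 k~>1
  1 f~>1 g~>2 h~>0 k~>2
  2 f~>0 g~>4 h~>1 k~>1
  3 f~>0 g~>4 h~>1 k~>1
  4 f~>0 g~>4 h~>1 k~>1
⟦path⟧: [1; 2; 1; 1; 1]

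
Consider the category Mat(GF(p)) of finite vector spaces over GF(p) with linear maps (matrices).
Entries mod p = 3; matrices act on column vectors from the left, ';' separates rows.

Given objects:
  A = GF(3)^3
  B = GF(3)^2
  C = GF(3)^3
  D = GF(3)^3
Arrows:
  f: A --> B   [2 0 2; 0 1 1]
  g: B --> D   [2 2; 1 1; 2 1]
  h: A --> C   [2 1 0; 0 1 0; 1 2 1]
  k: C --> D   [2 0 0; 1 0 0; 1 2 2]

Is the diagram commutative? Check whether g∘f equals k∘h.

Answer: COMMUTES

Work:
Path 1 = f;g:
  e0=⟨1,0,0⟩ f-->⟨2,0⟩ g-->⟨1,2,1⟩
  e1=⟨0,1,0⟩ f-->⟨0,1⟩ g-->⟨2,1,1⟩
  e2=⟨0,0,1⟩ f-->⟨2,1⟩ g-->⟨0,0,2⟩
  composite₁ = [1 2 0; 2 1 0; 1 1 2]
Path 2 = h;k:
  e0=⟨1,0,0⟩ h-->⟨2,0,1⟩ k-->⟨1,2,1⟩
  e1=⟨0,1,0⟩ h-->⟨1,1,2⟩ k-->⟨2,1,1⟩
  e2=⟨0,0,1⟩ h-->⟨0,0,1⟩ k-->⟨0,0,2⟩
  composite₂ = [1 2 0; 2 1 0; 1 1 2]
Equal? equal; square commutes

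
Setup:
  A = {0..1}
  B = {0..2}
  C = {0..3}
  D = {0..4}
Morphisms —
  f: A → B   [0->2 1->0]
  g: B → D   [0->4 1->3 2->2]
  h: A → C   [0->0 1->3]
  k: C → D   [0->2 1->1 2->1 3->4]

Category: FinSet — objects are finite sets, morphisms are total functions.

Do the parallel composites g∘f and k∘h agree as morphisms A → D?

Answer: COMMUTES

Trace:
Path 1 = f;g:
  0 f→2 g→2
  1 f→0 g→4
  composite₁ = [0->2 1->4]
Path 2 = h;k:
  0 h→0 k→2
  1 h→3 k→4
  composite₂ = [0->2 1->4]
Equal? YES — commutes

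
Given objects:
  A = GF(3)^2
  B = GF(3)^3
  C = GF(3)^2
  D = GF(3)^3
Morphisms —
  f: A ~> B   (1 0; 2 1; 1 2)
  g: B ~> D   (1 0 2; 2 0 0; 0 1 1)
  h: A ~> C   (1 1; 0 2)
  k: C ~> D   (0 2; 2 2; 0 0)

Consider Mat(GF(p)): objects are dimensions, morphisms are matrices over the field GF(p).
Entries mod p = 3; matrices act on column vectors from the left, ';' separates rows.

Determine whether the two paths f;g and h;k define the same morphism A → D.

Path 1 = f;g:
  e0=(1,0) f~>(1,2,1) g~>(0,2,0)
  e1=(0,1) f~>(0,1,2) g~>(1,0,0)
  composite₁ = (0 1; 2 0; 0 0)
Path 2 = h;k:
  e0=(1,0) h~>(1,0) k~>(0,2,0)
  e1=(0,1) h~>(1,2) k~>(1,0,0)
  composite₂ = (0 1; 2 0; 0 0)
Equal? same morphism ✓

Answer: COMMUTES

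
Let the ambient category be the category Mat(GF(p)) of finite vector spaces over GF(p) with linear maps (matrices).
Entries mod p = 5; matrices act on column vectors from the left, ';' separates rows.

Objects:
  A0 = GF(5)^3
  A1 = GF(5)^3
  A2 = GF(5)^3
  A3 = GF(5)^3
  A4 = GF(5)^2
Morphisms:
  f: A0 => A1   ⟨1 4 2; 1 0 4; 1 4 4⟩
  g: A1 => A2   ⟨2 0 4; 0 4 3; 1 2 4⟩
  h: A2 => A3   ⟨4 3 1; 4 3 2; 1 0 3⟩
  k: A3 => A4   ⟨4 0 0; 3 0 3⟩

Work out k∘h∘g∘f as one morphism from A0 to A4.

  e0=(1,0,0) f=>(1,1,1) g=>(1,2,2) h=>(2,4,2) k=>(3,2)
  e1=(0,1,0) f=>(4,0,4) g=>(4,2,0) h=>(2,2,4) k=>(3,3)
  e2=(0,0,1) f=>(2,4,4) g=>(0,3,1) h=>(0,1,3) k=>(0,4)
result: ⟨3 3 0; 2 3 4⟩

Answer: ⟨3 3 0; 2 3 4⟩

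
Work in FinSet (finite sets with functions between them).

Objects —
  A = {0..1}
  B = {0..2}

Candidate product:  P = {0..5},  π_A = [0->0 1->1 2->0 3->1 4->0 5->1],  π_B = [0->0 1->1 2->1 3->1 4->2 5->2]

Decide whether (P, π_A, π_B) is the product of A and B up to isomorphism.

Answer: NOT A VALID PRODUCT — duplicate pair at indices 3,1

Trace:
|A|·|B| = 2·3 = 6;  |P| = 6
Check the pairing map k ↦ (π_A(k), π_B(k)):
  0 -> (0,0)
  1 -> (1,1)
  2 -> (0,1)
  3 -> (1,1)  ✗ repeats pair of k=1
  4 -> (0,2)
  5 -> (1,2)
distinct pairs in image: 5 / 6 needed
  → (1,1) hit at k=1 and k=3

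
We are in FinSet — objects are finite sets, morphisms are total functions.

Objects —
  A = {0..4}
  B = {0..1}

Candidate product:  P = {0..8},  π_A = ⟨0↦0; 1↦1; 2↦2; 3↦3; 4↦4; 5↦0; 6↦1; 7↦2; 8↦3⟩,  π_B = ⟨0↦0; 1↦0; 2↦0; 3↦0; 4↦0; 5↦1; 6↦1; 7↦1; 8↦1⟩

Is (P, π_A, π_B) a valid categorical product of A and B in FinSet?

Answer: NOT A VALID PRODUCT — |P|=9 ≠ |A|·|B|=10

Work:
|A|·|B| = 5·2 = 10;  |P| = 9
  → cardinalities differ; no bijection possible.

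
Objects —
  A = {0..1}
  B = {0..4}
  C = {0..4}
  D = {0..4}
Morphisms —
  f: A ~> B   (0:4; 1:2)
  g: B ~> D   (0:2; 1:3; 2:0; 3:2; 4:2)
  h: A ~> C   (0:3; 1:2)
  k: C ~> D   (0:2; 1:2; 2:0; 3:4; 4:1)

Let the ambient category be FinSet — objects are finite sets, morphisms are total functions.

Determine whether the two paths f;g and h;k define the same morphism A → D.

Answer: DOES NOT COMMUTE

Work:
Along f;g (path 1):
  0 f~>4 g~>2
  1 f~>2 g~>0
  result₁ = (0:2; 1:0)
Along h;k (path 2):
  0 h~>3 k~>4
  1 h~>2 k~>0
  result₂ = (0:4; 1:0)
Equal? NO — does not commute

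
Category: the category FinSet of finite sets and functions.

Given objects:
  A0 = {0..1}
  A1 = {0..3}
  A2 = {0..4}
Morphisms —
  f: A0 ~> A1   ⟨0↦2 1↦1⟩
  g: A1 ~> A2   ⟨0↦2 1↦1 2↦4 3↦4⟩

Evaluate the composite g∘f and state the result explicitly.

Answer: ⟨0↦4 1↦1⟩

Trace:
  0 f~>2 g~>4
  1 f~>1 g~>1
composite: ⟨0↦4 1↦1⟩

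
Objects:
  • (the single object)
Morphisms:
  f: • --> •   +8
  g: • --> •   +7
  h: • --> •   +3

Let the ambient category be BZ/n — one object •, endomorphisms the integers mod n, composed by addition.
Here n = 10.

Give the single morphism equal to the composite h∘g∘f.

  0 +8≡8 +7≡5 +3≡8  (mod 10)
result: +8

Answer: +8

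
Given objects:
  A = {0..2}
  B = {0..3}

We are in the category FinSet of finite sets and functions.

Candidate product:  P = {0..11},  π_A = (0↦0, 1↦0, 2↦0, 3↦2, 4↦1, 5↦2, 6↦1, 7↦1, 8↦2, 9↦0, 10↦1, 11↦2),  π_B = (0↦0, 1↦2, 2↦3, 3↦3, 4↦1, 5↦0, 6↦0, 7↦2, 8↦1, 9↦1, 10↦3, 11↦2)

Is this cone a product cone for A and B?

Answer: VALID PRODUCT

Work:
|A|·|B| = 3·4 = 12;  |P| = 12
Check the pairing map k ↦ (π_A(k), π_B(k)):
  0 ↦ (0,0)
  1 ↦ (0,2)
  2 ↦ (0,3)
  3 ↦ (2,3)
  4 ↦ (1,1)
  5 ↦ (2,0)
  6 ↦ (1,0)
  7 ↦ (1,2)
  8 ↦ (2,1)
  9 ↦ (0,1)
  10 ↦ (1,3)
  11 ↦ (2,2)
distinct pairs in image: 12 / 12 needed
  → bijection onto A×B; projections well-typed.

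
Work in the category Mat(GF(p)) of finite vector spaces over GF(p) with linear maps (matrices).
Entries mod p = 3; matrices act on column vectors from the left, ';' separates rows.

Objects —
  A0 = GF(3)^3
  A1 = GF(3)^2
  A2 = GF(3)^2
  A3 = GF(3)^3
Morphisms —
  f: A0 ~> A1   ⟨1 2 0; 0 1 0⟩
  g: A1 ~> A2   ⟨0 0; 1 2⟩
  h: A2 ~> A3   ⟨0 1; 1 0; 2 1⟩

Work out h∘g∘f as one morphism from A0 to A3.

Answer: ⟨1 1 0; 0 0 0; 1 1 0⟩

Trace:
  e0=[1,0,0] f~>[1,0] g~>[0,1] h~>[1,0,1]
  e1=[0,1,0] f~>[2,1] g~>[0,1] h~>[1,0,1]
  e2=[0,0,1] f~>[0,0] g~>[0,0] h~>[0,0,0]
composite: ⟨1 1 0; 0 0 0; 1 1 0⟩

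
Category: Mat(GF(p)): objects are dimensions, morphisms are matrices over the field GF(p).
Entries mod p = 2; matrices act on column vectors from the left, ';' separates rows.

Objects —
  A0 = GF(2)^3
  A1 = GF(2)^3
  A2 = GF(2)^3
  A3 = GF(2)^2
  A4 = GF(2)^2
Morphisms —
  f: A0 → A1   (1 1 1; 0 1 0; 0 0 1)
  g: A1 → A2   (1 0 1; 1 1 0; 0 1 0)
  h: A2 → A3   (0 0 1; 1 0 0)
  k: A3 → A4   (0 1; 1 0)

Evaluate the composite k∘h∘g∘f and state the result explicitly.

  e0=⟨1,0,0⟩ f→⟨1,0,0⟩ g→⟨1,1,0⟩ h→⟨0,1⟩ k→⟨1,0⟩
  e1=⟨0,1,0⟩ f→⟨1,1,0⟩ g→⟨1,0,1⟩ h→⟨1,1⟩ k→⟨1,1⟩
  e2=⟨0,0,1⟩ f→⟨1,0,1⟩ g→⟨0,1,0⟩ h→⟨0,0⟩ k→⟨0,0⟩
composite: (1 1 0; 0 1 0)

Answer: (1 1 0; 0 1 0)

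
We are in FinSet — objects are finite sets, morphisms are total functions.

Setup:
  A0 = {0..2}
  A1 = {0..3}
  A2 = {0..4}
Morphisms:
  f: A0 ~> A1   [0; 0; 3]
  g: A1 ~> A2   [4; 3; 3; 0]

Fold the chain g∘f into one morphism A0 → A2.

  0 f~>0 g~>4
  1 f~>0 g~>4
  2 f~>3 g~>0
composite: [4; 4; 0]

Answer: [4; 4; 0]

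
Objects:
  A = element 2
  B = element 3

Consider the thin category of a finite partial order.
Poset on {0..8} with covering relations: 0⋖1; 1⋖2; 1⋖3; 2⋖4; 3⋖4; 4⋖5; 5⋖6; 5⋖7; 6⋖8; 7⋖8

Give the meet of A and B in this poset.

Answer: A∧B = 1

Trace:
Common predecessors of 2,3: {0,1}
  0 ≤ 1
  1 ≤ 1
glb = 1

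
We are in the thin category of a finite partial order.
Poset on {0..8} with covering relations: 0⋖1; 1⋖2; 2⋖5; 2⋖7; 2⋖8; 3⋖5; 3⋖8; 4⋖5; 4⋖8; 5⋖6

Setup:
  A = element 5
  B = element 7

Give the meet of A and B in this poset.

Lower bounds of A=5 and B=7: {0,1,2}
  0 <= 2
  1 <= 2
  2 <= 2
glb = 2

Answer: A∧B = 2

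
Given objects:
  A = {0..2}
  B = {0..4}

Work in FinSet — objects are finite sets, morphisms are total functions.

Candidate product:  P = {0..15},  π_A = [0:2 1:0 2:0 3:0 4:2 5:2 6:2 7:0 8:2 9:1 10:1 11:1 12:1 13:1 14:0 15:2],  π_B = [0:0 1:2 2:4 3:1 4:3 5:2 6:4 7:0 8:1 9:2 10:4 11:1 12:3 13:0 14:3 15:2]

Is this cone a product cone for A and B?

Answer: NOT A VALID PRODUCT — |P|=16 ≠ |A|·|B|=15

Derivation:
|A|·|B| = 3·5 = 15;  |P| = 16
  → cardinalities differ; no bijection possible.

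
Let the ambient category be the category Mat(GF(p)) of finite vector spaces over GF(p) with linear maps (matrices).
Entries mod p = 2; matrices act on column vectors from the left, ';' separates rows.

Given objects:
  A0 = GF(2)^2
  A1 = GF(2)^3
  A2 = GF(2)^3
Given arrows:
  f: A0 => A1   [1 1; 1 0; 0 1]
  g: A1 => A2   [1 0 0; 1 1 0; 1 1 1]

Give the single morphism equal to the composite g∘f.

  e0=[1,0] f=>[1,1,0] g=>[1,0,0]
  e1=[0,1] f=>[1,0,1] g=>[1,1,0]
composite: [1 1; 0 1; 0 0]

Answer: [1 1; 0 1; 0 0]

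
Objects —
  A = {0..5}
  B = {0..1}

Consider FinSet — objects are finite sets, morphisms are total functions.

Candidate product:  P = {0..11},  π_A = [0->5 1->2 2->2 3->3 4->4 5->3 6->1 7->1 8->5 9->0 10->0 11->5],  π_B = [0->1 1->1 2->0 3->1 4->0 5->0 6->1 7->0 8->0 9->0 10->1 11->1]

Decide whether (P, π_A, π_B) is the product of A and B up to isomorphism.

|A|·|B| = 6·2 = 12;  |P| = 12
Check the pairing map k ↦ (π_A(k), π_B(k)):
  0 -> (5,1)
  1 -> (2,1)
  2 -> (2,0)
  3 -> (3,1)
  4 -> (4,0)
  5 -> (3,0)
  6 -> (1,1)
  7 -> (1,0)
  8 -> (5,0)
  9 -> (0,0)
  10 -> (0,1)
  11 -> (5,1)  ✗ repeats pair of k=0
distinct pairs in image: 11 / 12 needed
  → (5,1) hit at k=0 and k=11

Answer: NOT A VALID PRODUCT — duplicate pair at indices 0,11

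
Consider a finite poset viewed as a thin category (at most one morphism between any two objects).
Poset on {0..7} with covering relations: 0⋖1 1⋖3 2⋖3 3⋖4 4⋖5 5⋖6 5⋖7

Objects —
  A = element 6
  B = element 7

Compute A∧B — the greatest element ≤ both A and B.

Answer: A∧B = 5

Work:
Lower bounds of A=6 and B=7: {0,1,2,3,4,5}
  0 <= 5
  1 <= 5
  2 <= 5
  3 <= 5
  4 <= 5
  5 <= 5
glb = 5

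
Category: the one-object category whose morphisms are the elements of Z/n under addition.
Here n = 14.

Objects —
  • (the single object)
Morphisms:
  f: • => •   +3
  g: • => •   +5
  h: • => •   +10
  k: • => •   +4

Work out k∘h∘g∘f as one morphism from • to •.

Answer: +8

Derivation:
  0 +3≡3 +5≡8 +10≡4 +4≡8  (mod 14)
composite: +8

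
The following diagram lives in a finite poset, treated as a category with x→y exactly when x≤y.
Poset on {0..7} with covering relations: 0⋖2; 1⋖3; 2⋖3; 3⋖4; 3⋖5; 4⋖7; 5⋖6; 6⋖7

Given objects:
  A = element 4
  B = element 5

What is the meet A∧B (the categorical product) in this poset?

{x : x≤A ∧ x≤B} = {0,1,2,3}  (A=4, B=5)
  0 ≤ 3
  1 ≤ 3
  2 ≤ 3
  3 ≤ 3
glb = 3

Answer: A∧B = 3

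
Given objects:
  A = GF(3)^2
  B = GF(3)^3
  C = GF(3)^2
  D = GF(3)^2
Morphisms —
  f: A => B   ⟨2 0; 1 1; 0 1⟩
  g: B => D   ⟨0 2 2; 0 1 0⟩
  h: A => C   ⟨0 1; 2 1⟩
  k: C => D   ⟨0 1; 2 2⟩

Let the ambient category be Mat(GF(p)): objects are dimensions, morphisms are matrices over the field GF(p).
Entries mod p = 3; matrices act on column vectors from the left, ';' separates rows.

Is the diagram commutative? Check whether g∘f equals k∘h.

Path 1 = f;g:
  e0=(1,0) f=>(2,1,0) g=>(2,1)
  e1=(0,1) f=>(0,1,1) g=>(1,1)
  composite₁ = ⟨2 1; 1 1⟩
Path 2 = h;k:
  e0=(1,0) h=>(0,2) k=>(2,1)
  e1=(0,1) h=>(1,1) k=>(1,1)
  composite₂ = ⟨2 1; 1 1⟩
Equal? YES — commutes

Answer: COMMUTES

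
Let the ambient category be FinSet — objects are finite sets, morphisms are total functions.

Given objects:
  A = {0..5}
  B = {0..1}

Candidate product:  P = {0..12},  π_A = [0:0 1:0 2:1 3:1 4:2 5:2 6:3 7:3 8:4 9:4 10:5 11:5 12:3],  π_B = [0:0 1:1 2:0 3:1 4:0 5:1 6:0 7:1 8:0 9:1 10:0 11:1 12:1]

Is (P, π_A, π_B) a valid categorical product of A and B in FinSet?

Answer: NOT A VALID PRODUCT — |P|=13 ≠ |A|·|B|=12

Trace:
|A|·|B| = 6·2 = 12;  |P| = 13
  → cardinalities differ; no bijection possible.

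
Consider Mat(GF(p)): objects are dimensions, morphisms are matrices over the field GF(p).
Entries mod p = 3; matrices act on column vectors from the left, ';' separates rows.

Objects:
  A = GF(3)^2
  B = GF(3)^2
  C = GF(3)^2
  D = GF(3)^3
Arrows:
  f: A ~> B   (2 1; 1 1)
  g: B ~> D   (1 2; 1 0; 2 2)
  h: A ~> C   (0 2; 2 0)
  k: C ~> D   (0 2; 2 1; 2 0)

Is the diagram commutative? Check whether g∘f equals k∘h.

Answer: COMMUTES

Derivation:
Along f;g (path 1):
  e0=[1,0] f~>[2,1] g~>[1,2,0]
  e1=[0,1] f~>[1,1] g~>[0,1,1]
  ⟦path⟧₁ = (1 0; 2 1; 0 1)
Along h;k (path 2):
  e0=[1,0] h~>[0,2] k~>[1,2,0]
  e1=[0,1] h~>[2,0] k~>[0,1,1]
  ⟦path⟧₂ = (1 0; 2 1; 0 1)
Equal? equal; square commutes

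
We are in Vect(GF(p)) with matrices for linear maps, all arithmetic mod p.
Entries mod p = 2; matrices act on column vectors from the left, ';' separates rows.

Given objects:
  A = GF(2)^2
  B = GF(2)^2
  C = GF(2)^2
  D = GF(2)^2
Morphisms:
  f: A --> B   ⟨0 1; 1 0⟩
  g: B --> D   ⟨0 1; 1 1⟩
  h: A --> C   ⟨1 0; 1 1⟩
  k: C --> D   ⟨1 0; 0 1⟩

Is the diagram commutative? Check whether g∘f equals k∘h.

Answer: COMMUTES

Trace:
Path 1 = f;g:
  e0=⟨1,0⟩ f-->⟨0,1⟩ g-->⟨1,1⟩
  e1=⟨0,1⟩ f-->⟨1,0⟩ g-->⟨0,1⟩
  composite₁ = ⟨1 0; 1 1⟩
Path 2 = h;k:
  e0=⟨1,0⟩ h-->⟨1,1⟩ k-->⟨1,1⟩
  e1=⟨0,1⟩ h-->⟨0,1⟩ k-->⟨0,1⟩
  composite₂ = ⟨1 0; 1 1⟩
Equal? same morphism ✓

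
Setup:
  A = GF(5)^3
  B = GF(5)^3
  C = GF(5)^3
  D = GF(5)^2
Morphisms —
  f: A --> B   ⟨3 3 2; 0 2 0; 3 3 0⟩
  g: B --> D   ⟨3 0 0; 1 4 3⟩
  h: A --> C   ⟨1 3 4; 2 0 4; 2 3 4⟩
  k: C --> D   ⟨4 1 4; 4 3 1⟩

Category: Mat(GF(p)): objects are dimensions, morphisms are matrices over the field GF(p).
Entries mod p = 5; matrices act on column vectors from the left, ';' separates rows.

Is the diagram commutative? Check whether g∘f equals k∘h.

Path 1 = f;g:
  e0=(1,0,0) f-->(3,0,3) g-->(4,2)
  e1=(0,1,0) f-->(3,2,3) g-->(4,0)
  e2=(0,0,1) f-->(2,0,0) g-->(1,2)
  ⟦path⟧₁ = ⟨4 4 1; 2 0 2⟩
Path 2 = h;k:
  e0=(1,0,0) h-->(1,2,2) k-->(4,2)
  e1=(0,1,0) h-->(3,0,3) k-->(4,0)
  e2=(0,0,1) h-->(4,4,4) k-->(1,2)
  ⟦path⟧₂ = ⟨4 4 1; 2 0 2⟩
Equal? equal; square commutes

Answer: COMMUTES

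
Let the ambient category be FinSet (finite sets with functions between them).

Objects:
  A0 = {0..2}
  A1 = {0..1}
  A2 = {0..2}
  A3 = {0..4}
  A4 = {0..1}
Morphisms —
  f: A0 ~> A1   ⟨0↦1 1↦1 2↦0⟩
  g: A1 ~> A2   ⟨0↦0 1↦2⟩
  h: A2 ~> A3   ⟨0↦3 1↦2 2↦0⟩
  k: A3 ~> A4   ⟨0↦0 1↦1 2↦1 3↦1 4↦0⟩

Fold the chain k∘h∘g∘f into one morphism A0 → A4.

  0 f~>1 g~>2 h~>0 k~>0
  1 f~>1 g~>2 h~>0 k~>0
  2 f~>0 g~>0 h~>3 k~>1
composite: ⟨0↦0 1↦0 2↦1⟩

Answer: ⟨0↦0 1↦0 2↦1⟩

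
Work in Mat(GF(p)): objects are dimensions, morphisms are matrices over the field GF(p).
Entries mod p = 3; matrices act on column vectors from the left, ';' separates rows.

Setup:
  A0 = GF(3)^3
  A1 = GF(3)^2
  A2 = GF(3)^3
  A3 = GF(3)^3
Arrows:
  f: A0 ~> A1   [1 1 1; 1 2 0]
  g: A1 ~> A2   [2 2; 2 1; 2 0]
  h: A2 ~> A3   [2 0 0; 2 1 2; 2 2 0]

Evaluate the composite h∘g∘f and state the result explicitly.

  e0=[1,0,0] f~>[1,1] g~>[1,0,2] h~>[2,0,2]
  e1=[0,1,0] f~>[1,2] g~>[0,1,2] h~>[0,2,2]
  e2=[0,0,1] f~>[1,0] g~>[2,2,2] h~>[1,1,2]
result: [2 0 1; 0 2 1; 2 2 2]

Answer: [2 0 1; 0 2 1; 2 2 2]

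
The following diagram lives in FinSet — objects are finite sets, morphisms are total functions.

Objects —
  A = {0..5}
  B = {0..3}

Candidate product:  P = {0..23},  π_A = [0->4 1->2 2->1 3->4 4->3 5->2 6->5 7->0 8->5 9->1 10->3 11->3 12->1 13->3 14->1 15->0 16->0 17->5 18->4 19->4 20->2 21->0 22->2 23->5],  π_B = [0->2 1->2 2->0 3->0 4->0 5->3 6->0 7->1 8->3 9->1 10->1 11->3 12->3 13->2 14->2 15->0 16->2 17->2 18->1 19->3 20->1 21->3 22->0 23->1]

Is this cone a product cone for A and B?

Answer: VALID PRODUCT

Derivation:
|A|·|B| = 6·4 = 24;  |P| = 24
Check the pairing map k ↦ (π_A(k), π_B(k)):
  0 -> (4,2)
  1 -> (2,2)
  2 -> (1,0)
  3 -> (4,0)
  4 -> (3,0)
  5 -> (2,3)
  6 -> (5,0)
  7 -> (0,1)
  8 -> (5,3)
  9 -> (1,1)
  10 -> (3,1)
  11 -> (3,3)
  12 -> (1,3)
  13 -> (3,2)
  14 -> (1,2)
  15 -> (0,0)
  16 -> (0,2)
  17 -> (5,2)
  18 -> (4,1)
  19 -> (4,3)
  20 -> (2,1)
  21 -> (0,3)
  22 -> (2,0)
  23 -> (5,1)
distinct pairs in image: 24 / 24 needed
  → bijection onto A×B; projections well-typed.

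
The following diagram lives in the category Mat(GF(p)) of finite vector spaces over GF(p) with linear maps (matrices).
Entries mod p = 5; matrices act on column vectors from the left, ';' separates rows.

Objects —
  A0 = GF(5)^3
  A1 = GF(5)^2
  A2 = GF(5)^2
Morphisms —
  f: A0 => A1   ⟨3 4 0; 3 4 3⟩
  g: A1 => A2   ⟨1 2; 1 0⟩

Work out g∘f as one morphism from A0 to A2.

Answer: ⟨4 2 1; 3 4 0⟩

Derivation:
  e0=(1,0,0) f=>(3,3) g=>(4,3)
  e1=(0,1,0) f=>(4,4) g=>(2,4)
  e2=(0,0,1) f=>(0,3) g=>(1,0)
result: ⟨4 2 1; 3 4 0⟩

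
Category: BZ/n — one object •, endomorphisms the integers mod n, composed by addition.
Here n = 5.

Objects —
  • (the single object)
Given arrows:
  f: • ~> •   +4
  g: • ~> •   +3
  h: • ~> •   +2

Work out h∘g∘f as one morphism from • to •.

  0 +4≡4 +3≡2 +2≡4  (mod 5)
result: +4

Answer: +4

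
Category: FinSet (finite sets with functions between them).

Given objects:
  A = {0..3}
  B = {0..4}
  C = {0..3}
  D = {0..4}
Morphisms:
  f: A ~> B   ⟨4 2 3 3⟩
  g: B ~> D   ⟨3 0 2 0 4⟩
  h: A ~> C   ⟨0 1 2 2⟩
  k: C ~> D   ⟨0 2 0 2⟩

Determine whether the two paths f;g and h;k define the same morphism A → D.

Path 1 = f;g:
  0 f~>4 g~>4
  1 f~>2 g~>2
  2 f~>3 g~>0
  3 f~>3 g~>0
  ⟦path⟧₁ = ⟨4 2 0 0⟩
Path 2 = h;k:
  0 h~>0 k~>0
  1 h~>1 k~>2
  2 h~>2 k~>0
  3 h~>2 k~>0
  ⟦path⟧₂ = ⟨0 2 0 0⟩
Equal? distinct morphisms ✗

Answer: DOES NOT COMMUTE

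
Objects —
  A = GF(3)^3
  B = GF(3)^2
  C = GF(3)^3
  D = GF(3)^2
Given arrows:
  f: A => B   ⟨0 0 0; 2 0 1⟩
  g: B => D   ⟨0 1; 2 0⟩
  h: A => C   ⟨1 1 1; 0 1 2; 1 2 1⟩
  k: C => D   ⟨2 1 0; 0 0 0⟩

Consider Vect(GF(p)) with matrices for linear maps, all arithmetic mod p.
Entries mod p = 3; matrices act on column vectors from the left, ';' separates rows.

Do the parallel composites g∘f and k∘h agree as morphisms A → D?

Path 1 = f;g:
  e0=(1,0,0) f=>(0,2) g=>(2,0)
  e1=(0,1,0) f=>(0,0) g=>(0,0)
  e2=(0,0,1) f=>(0,1) g=>(1,0)
  composite₁ = ⟨2 0 1; 0 0 0⟩
Path 2 = h;k:
  e0=(1,0,0) h=>(1,0,1) k=>(2,0)
  e1=(0,1,0) h=>(1,1,2) k=>(0,0)
  e2=(0,0,1) h=>(1,2,1) k=>(1,0)
  composite₂ = ⟨2 0 1; 0 0 0⟩
Equal? equal; square commutes

Answer: COMMUTES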